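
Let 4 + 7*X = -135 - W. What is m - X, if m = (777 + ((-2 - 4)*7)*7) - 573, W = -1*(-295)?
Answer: -28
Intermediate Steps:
W = 295
X = -62 (X = -4/7 + (-135 - 1*295)/7 = -4/7 + (-135 - 295)/7 = -4/7 + (⅐)*(-430) = -4/7 - 430/7 = -62)
m = -90 (m = (777 - 6*7*7) - 573 = (777 - 42*7) - 573 = (777 - 294) - 573 = 483 - 573 = -90)
m - X = -90 - 1*(-62) = -90 + 62 = -28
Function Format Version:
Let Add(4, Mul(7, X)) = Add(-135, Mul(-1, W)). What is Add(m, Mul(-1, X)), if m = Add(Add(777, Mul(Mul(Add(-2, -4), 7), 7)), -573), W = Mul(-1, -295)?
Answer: -28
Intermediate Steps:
W = 295
X = -62 (X = Add(Rational(-4, 7), Mul(Rational(1, 7), Add(-135, Mul(-1, 295)))) = Add(Rational(-4, 7), Mul(Rational(1, 7), Add(-135, -295))) = Add(Rational(-4, 7), Mul(Rational(1, 7), -430)) = Add(Rational(-4, 7), Rational(-430, 7)) = -62)
m = -90 (m = Add(Add(777, Mul(Mul(-6, 7), 7)), -573) = Add(Add(777, Mul(-42, 7)), -573) = Add(Add(777, -294), -573) = Add(483, -573) = -90)
Add(m, Mul(-1, X)) = Add(-90, Mul(-1, -62)) = Add(-90, 62) = -28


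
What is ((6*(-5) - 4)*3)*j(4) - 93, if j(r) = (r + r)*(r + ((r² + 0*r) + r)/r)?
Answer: -7437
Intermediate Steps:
j(r) = 2*r*(r + (r + r²)/r) (j(r) = (2*r)*(r + ((r² + 0) + r)/r) = (2*r)*(r + (r² + r)/r) = (2*r)*(r + (r + r²)/r) = 2*r*(r + (r + r²)/r))
((6*(-5) - 4)*3)*j(4) - 93 = ((6*(-5) - 4)*3)*(2*4*(1 + 2*4)) - 93 = ((-30 - 4)*3)*(2*4*(1 + 8)) - 93 = (-34*3)*(2*4*9) - 93 = -102*72 - 93 = -7344 - 93 = -7437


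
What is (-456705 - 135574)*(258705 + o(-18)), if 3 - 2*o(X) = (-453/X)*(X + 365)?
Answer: -1807683482599/12 ≈ -1.5064e+11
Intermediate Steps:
o(X) = 3/2 + 453*(365 + X)/(2*X) (o(X) = 3/2 - (-453/X)*(X + 365)/2 = 3/2 - (-453/X)*(365 + X)/2 = 3/2 - (-453)*(365 + X)/(2*X) = 3/2 + 453*(365 + X)/(2*X))
(-456705 - 135574)*(258705 + o(-18)) = (-456705 - 135574)*(258705 + (228 + (165345/2)/(-18))) = -592279*(258705 + (228 + (165345/2)*(-1/18))) = -592279*(258705 + (228 - 55115/12)) = -592279*(258705 - 52379/12) = -592279*3052081/12 = -1807683482599/12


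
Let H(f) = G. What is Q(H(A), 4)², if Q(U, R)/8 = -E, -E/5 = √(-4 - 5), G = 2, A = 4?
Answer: -14400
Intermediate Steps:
E = -15*I (E = -5*√(-4 - 5) = -15*I ≈ -15.0*I)
H(f) = 2
Q(U, R) = 120*I (Q(U, R) = 8*(-(-15)*I) = 8*(15*I) = 120*I)
Q(H(A), 4)² = (120*I)² = -14400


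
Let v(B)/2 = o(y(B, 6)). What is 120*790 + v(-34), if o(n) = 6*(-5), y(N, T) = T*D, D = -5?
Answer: 94740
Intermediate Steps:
y(N, T) = -5*T (y(N, T) = T*(-5) = -5*T)
o(n) = -30
v(B) = -60 (v(B) = 2*(-30) = -60)
120*790 + v(-34) = 120*790 - 60 = 94800 - 60 = 94740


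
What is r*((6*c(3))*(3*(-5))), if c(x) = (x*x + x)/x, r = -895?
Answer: 322200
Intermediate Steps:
c(x) = (x + x²)/x (c(x) = (x² + x)/x = (x + x²)/x)
r*((6*c(3))*(3*(-5))) = -895*6*(1 + 3)*3*(-5) = -895*6*4*(-15) = -21480*(-15) = -895*(-360) = 322200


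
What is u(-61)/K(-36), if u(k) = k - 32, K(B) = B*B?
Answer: -31/432 ≈ -0.071759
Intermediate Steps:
K(B) = B**2
u(k) = -32 + k
u(-61)/K(-36) = (-32 - 61)/((-36)**2) = -93/1296 = -93*1/1296 = -31/432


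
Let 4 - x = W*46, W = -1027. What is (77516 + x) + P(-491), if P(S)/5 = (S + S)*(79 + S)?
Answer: 2147682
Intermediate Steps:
x = 47246 (x = 4 - (-1027)*46 = 4 - 1*(-47242) = 4 + 47242 = 47246)
P(S) = 10*S*(79 + S) (P(S) = 5*((S + S)*(79 + S)) = 5*((2*S)*(79 + S)) = 5*(2*S*(79 + S)) = 10*S*(79 + S))
(77516 + x) + P(-491) = (77516 + 47246) + 10*(-491)*(79 - 491) = 124762 + 10*(-491)*(-412) = 124762 + 2022920 = 2147682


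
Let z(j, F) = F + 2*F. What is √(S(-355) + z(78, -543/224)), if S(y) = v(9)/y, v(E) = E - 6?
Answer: I*√2877465990/19880 ≈ 2.6983*I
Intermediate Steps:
z(j, F) = 3*F
v(E) = -6 + E
S(y) = 3/y (S(y) = (-6 + 9)/y = 3/y)
√(S(-355) + z(78, -543/224)) = √(3/(-355) + 3*(-543/224)) = √(3*(-1/355) + 3*(-543*1/224)) = √(-3/355 + 3*(-543/224)) = √(-3/355 - 1629/224) = √(-578967/79520) = I*√2877465990/19880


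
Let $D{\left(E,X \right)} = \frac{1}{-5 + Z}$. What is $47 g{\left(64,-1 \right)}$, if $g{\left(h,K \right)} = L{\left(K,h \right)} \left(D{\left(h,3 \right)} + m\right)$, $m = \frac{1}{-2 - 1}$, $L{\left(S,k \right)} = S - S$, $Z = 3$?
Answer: $0$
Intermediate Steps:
$L{\left(S,k \right)} = 0$
$D{\left(E,X \right)} = - \frac{1}{2}$ ($D{\left(E,X \right)} = \frac{1}{-5 + 3} = \frac{1}{-2} = - \frac{1}{2}$)
$m = - \frac{1}{3}$ ($m = \frac{1}{-3} = - \frac{1}{3} \approx -0.33333$)
$g{\left(h,K \right)} = 0$ ($g{\left(h,K \right)} = 0 \left(- \frac{1}{2} - \frac{1}{3}\right) = 0 \left(- \frac{5}{6}\right) = 0$)
$47 g{\left(64,-1 \right)} = 47 \cdot 0 = 0$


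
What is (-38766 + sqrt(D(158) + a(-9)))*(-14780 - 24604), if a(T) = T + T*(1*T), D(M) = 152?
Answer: 1526760144 - 157536*sqrt(14) ≈ 1.5262e+9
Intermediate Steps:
a(T) = T + T**2 (a(T) = T + T*T = T + T**2)
(-38766 + sqrt(D(158) + a(-9)))*(-14780 - 24604) = (-38766 + sqrt(152 - 9*(1 - 9)))*(-14780 - 24604) = (-38766 + sqrt(152 - 9*(-8)))*(-39384) = (-38766 + sqrt(152 + 72))*(-39384) = (-38766 + sqrt(224))*(-39384) = (-38766 + 4*sqrt(14))*(-39384) = 1526760144 - 157536*sqrt(14)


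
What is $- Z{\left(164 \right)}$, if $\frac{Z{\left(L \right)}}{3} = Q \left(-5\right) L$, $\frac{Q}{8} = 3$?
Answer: $59040$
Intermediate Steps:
$Q = 24$ ($Q = 8 \cdot 3 = 24$)
$Z{\left(L \right)} = - 360 L$ ($Z{\left(L \right)} = 3 \cdot 24 \left(-5\right) L = 3 \left(- 120 L\right) = - 360 L$)
$- Z{\left(164 \right)} = - \left(-360\right) 164 = \left(-1\right) \left(-59040\right) = 59040$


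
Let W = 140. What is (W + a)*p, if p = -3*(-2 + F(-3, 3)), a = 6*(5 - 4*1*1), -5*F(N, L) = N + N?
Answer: 1752/5 ≈ 350.40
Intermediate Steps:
F(N, L) = -2*N/5 (F(N, L) = -(N + N)/5 = -2*N/5)
a = 6 (a = 6*(5 - 4*1) = 6*(5 - 4) = 6*1 = 6)
p = 12/5 (p = -3*(-2 - 2/5*(-3)) = -3*(-2 + 6/5) = -3*(-4/5) = 12/5 ≈ 2.4000)
(W + a)*p = (140 + 6)*(12/5) = 146*(12/5) = 1752/5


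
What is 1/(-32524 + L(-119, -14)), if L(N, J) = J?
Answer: -1/32538 ≈ -3.0733e-5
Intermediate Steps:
1/(-32524 + L(-119, -14)) = 1/(-32524 - 14) = 1/(-32538) = -1/32538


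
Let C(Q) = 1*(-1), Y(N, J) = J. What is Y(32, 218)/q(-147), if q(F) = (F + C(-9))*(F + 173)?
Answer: -109/1924 ≈ -0.056653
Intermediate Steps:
C(Q) = -1
q(F) = (-1 + F)*(173 + F) (q(F) = (F - 1)*(F + 173) = (-1 + F)*(173 + F))
Y(32, 218)/q(-147) = 218/(-173 + (-147)**2 + 172*(-147)) = 218/(-173 + 21609 - 25284) = 218/(-3848) = 218*(-1/3848) = -109/1924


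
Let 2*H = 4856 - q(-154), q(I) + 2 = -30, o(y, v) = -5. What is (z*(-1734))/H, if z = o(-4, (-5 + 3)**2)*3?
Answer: 13005/1222 ≈ 10.642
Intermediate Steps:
z = -15 (z = -5*3 = -15)
q(I) = -32 (q(I) = -2 - 30 = -32)
H = 2444 (H = (4856 - 1*(-32))/2 = (4856 + 32)/2 = (1/2)*4888 = 2444)
(z*(-1734))/H = -15*(-1734)/2444 = 26010*(1/2444) = 13005/1222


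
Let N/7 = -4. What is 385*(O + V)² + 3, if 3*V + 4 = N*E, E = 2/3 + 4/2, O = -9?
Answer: 38688508/81 ≈ 4.7764e+5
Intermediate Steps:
N = -28 (N = 7*(-4) = -28)
E = 8/3 (E = 2*(⅓) + 4*(½) = ⅔ + 2 = 8/3 ≈ 2.6667)
V = -236/9 (V = -4/3 + (-28*8/3)/3 = -4/3 + (⅓)*(-224/3) = -4/3 - 224/9 = -236/9 ≈ -26.222)
385*(O + V)² + 3 = 385*(-9 - 236/9)² + 3 = 385*(-317/9)² + 3 = 385*(100489/81) + 3 = 38688265/81 + 3 = 38688508/81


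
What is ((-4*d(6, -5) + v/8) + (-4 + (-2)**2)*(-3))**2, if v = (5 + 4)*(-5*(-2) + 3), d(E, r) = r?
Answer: 76729/64 ≈ 1198.9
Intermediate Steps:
v = 117 (v = 9*(10 + 3) = 9*13 = 117)
((-4*d(6, -5) + v/8) + (-4 + (-2)**2)*(-3))**2 = ((-4*(-5) + 117/8) + (-4 + (-2)**2)*(-3))**2 = ((20 + 117*(1/8)) + (-4 + 4)*(-3))**2 = ((20 + 117/8) + 0*(-3))**2 = (277/8 + 0)**2 = (277/8)**2 = 76729/64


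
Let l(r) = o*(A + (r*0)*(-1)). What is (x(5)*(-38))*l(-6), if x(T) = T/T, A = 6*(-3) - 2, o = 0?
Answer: 0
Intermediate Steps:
A = -20 (A = -18 - 2 = -20)
l(r) = 0 (l(r) = 0*(-20 + (r*0)*(-1)) = 0*(-20 + 0*(-1)) = 0*(-20 + 0) = 0*(-20) = 0)
x(T) = 1
(x(5)*(-38))*l(-6) = (1*(-38))*0 = -38*0 = 0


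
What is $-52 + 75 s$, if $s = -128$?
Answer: $-9652$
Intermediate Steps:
$-52 + 75 s = -52 + 75 \left(-128\right) = -52 - 9600 = -9652$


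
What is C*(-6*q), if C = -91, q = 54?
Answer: 29484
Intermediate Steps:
C*(-6*q) = -(-546)*54 = -91*(-324) = 29484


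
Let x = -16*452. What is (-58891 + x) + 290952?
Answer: 224829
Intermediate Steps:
x = -7232
(-58891 + x) + 290952 = (-58891 - 7232) + 290952 = -66123 + 290952 = 224829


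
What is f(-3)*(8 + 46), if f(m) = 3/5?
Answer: 162/5 ≈ 32.400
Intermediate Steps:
f(m) = 3/5 (f(m) = 3*(1/5) = 3/5)
f(-3)*(8 + 46) = 3*(8 + 46)/5 = (3/5)*54 = 162/5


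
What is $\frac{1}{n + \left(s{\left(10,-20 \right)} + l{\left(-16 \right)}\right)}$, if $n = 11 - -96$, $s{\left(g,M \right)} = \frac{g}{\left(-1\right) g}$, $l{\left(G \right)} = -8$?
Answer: $\frac{1}{98} \approx 0.010204$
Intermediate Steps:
$s{\left(g,M \right)} = -1$ ($s{\left(g,M \right)} = g \left(- \frac{1}{g}\right) = -1$)
$n = 107$ ($n = 11 + 96 = 107$)
$\frac{1}{n + \left(s{\left(10,-20 \right)} + l{\left(-16 \right)}\right)} = \frac{1}{107 - 9} = \frac{1}{98}$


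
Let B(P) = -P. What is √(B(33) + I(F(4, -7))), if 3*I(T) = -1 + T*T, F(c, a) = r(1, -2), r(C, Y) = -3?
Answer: I*√273/3 ≈ 5.5076*I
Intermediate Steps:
F(c, a) = -3
I(T) = -⅓ + T²/3 (I(T) = (-1 + T*T)/3 = (-1 + T²)/3 = -⅓ + T²/3)
√(B(33) + I(F(4, -7))) = √(-1*33 + (-⅓ + (⅓)*(-3)²)) = √(-33 + (-⅓ + (⅓)*9)) = √(-33 + (-⅓ + 3)) = √(-33 + 8/3) = √(-91/3) = I*√273/3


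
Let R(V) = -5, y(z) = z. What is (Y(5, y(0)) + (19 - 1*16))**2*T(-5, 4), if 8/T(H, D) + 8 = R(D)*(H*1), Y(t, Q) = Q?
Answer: 72/17 ≈ 4.2353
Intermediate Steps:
T(H, D) = 8/(-8 - 5*H)
(Y(5, y(0)) + (19 - 1*16))**2*T(-5, 4) = (0 + (19 - 1*16))**2*(8/(-8 - 5*(-5))) = (0 + (19 - 16))**2*(8/(-8 + 25)) = (0 + 3)**2*(8/17) = 3**2*(8*(1/17)) = 9*(8/17) = 72/17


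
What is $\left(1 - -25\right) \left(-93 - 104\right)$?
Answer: $-5122$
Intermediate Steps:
$\left(1 - -25\right) \left(-93 - 104\right) = \left(1 + 25\right) \left(-197\right) = 26 \left(-197\right) = -5122$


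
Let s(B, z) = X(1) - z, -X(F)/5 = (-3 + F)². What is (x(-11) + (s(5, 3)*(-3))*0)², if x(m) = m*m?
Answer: 14641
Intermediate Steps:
X(F) = -5*(-3 + F)²
x(m) = m²
s(B, z) = -20 - z (s(B, z) = -5*(-3 + 1)² - z = -5*(-2)² - z = -5*4 - z = -20 - z)
(x(-11) + (s(5, 3)*(-3))*0)² = ((-11)² + ((-20 - 1*3)*(-3))*0)² = (121 + ((-20 - 3)*(-3))*0)² = (121 - 23*(-3)*0)² = (121 + 69*0)² = (121 + 0)² = 121² = 14641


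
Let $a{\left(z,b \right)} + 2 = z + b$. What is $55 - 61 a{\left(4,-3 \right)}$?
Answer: $116$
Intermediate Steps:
$a{\left(z,b \right)} = -2 + b + z$ ($a{\left(z,b \right)} = -2 + \left(z + b\right) = -2 + \left(b + z\right) = -2 + b + z$)
$55 - 61 a{\left(4,-3 \right)} = 55 - 61 \left(-2 - 3 + 4\right) = 55 - -61 = 55 + 61 = 116$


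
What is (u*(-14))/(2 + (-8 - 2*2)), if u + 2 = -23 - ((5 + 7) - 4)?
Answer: -231/5 ≈ -46.200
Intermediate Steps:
u = -33 (u = -2 + (-23 - ((5 + 7) - 4)) = -2 + (-23 - (12 - 4)) = -2 + (-23 - 1*8) = -2 + (-23 - 8) = -2 - 31 = -33)
(u*(-14))/(2 + (-8 - 2*2)) = (-33*(-14))/(2 + (-8 - 2*2)) = 462/(2 + (-8 - 4)) = 462/(2 - 12) = 462/(-10) = 462*(-⅒) = -231/5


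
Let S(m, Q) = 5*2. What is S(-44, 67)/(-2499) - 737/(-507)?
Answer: 204077/140777 ≈ 1.4496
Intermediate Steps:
S(m, Q) = 10
S(-44, 67)/(-2499) - 737/(-507) = 10/(-2499) - 737/(-507) = 10*(-1/2499) - 737*(-1/507) = -10/2499 + 737/507 = 204077/140777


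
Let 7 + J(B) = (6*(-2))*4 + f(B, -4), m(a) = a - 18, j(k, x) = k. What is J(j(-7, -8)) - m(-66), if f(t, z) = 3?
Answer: 32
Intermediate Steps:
m(a) = -18 + a
J(B) = -52 (J(B) = -7 + ((6*(-2))*4 + 3) = -7 + (-12*4 + 3) = -7 + (-48 + 3) = -7 - 45 = -52)
J(j(-7, -8)) - m(-66) = -52 - (-18 - 66) = -52 - 1*(-84) = -52 + 84 = 32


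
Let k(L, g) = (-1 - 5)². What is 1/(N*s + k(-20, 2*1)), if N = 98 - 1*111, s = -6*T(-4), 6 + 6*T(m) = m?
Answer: -1/94 ≈ -0.010638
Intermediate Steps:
T(m) = -1 + m/6
s = 10 (s = -6*(-1 + (⅙)*(-4)) = -6*(-1 - ⅔) = -6*(-5/3) = 10)
N = -13 (N = 98 - 111 = -13)
k(L, g) = 36 (k(L, g) = (-6)² = 36)
1/(N*s + k(-20, 2*1)) = 1/(-13*10 + 36) = 1/(-130 + 36) = 1/(-94) = -1/94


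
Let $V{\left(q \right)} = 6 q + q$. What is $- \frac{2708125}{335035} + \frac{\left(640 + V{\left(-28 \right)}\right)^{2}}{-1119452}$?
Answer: $- \frac{154883170363}{18752780041} \approx -8.2592$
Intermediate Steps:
$V{\left(q \right)} = 7 q$
$- \frac{2708125}{335035} + \frac{\left(640 + V{\left(-28 \right)}\right)^{2}}{-1119452} = - \frac{2708125}{335035} + \frac{\left(640 + 7 \left(-28\right)\right)^{2}}{-1119452} = \left(-2708125\right) \frac{1}{335035} + \left(640 - 196\right)^{2} \left(- \frac{1}{1119452}\right) = - \frac{541625}{67007} + 444^{2} \left(- \frac{1}{1119452}\right) = - \frac{541625}{67007} + 197136 \left(- \frac{1}{1119452}\right) = - \frac{541625}{67007} - \frac{49284}{279863} = - \frac{154883170363}{18752780041}$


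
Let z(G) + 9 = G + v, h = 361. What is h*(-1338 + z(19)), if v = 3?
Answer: -478325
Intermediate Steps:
z(G) = -6 + G (z(G) = -9 + (G + 3) = -9 + (3 + G) = -6 + G)
h*(-1338 + z(19)) = 361*(-1338 + (-6 + 19)) = 361*(-1338 + 13) = 361*(-1325) = -478325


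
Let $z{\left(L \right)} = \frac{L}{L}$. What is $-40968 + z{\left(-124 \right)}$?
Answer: $-40967$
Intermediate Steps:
$z{\left(L \right)} = 1$
$-40968 + z{\left(-124 \right)} = -40968 + 1 = -40967$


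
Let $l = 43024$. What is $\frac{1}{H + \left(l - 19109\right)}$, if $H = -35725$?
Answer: $- \frac{1}{11810} \approx -8.4674 \cdot 10^{-5}$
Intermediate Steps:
$\frac{1}{H + \left(l - 19109\right)} = \frac{1}{-35725 + \left(43024 - 19109\right)} = \frac{1}{-35725 + 23915} = \frac{1}{-11810} = - \frac{1}{11810}$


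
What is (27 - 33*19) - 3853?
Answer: -4453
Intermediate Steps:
(27 - 33*19) - 3853 = (27 - 627) - 3853 = -600 - 3853 = -4453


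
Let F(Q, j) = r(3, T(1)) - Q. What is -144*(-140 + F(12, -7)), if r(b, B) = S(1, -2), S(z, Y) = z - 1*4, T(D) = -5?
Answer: 22320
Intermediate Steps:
S(z, Y) = -4 + z (S(z, Y) = z - 4 = -4 + z)
r(b, B) = -3 (r(b, B) = -4 + 1 = -3)
F(Q, j) = -3 - Q
-144*(-140 + F(12, -7)) = -144*(-140 + (-3 - 1*12)) = -144*(-140 + (-3 - 12)) = -144*(-140 - 15) = -144*(-155) = 22320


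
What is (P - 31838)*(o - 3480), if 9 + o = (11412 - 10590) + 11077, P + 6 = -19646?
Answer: -433030900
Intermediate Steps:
P = -19652 (P = -6 - 19646 = -19652)
o = 11890 (o = -9 + ((11412 - 10590) + 11077) = -9 + (822 + 11077) = -9 + 11899 = 11890)
(P - 31838)*(o - 3480) = (-19652 - 31838)*(11890 - 3480) = -51490*8410 = -433030900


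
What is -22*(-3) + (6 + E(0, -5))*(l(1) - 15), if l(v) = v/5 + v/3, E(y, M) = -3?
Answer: 113/5 ≈ 22.600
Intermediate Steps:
l(v) = 8*v/15 (l(v) = v*(⅕) + v*(⅓) = v/5 + v/3 = 8*v/15)
-22*(-3) + (6 + E(0, -5))*(l(1) - 15) = -22*(-3) + (6 - 3)*((8/15)*1 - 15) = 66 + 3*(8/15 - 15) = 66 + 3*(-217/15) = 66 - 217/5 = 113/5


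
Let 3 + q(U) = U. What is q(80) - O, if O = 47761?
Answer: -47684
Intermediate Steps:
q(U) = -3 + U
q(80) - O = (-3 + 80) - 1*47761 = 77 - 47761 = -47684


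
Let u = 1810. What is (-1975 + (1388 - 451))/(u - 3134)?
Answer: 519/662 ≈ 0.78399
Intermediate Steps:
(-1975 + (1388 - 451))/(u - 3134) = (-1975 + (1388 - 451))/(1810 - 3134) = (-1975 + 937)/(-1324) = -1038*(-1/1324) = 519/662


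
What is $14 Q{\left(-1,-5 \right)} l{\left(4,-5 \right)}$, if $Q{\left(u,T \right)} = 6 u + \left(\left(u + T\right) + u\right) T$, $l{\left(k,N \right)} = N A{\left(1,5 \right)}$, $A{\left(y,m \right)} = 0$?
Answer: $0$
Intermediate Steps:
$l{\left(k,N \right)} = 0$ ($l{\left(k,N \right)} = N 0 = 0$)
$Q{\left(u,T \right)} = 6 u + T \left(T + 2 u\right)$ ($Q{\left(u,T \right)} = 6 u + \left(\left(T + u\right) + u\right) T = 6 u + \left(T + 2 u\right) T = 6 u + T \left(T + 2 u\right)$)
$14 Q{\left(-1,-5 \right)} l{\left(4,-5 \right)} = 14 \left(\left(-5\right)^{2} + 6 \left(-1\right) + 2 \left(-5\right) \left(-1\right)\right) 0 = 14 \left(25 - 6 + 10\right) 0 = 14 \cdot 29 \cdot 0 = 406 \cdot 0 = 0$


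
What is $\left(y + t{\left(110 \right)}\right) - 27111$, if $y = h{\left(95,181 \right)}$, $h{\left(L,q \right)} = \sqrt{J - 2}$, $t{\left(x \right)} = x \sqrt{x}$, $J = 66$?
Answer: $-27103 + 110 \sqrt{110} \approx -25949.0$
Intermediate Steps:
$t{\left(x \right)} = x^{\frac{3}{2}}$
$h{\left(L,q \right)} = 8$ ($h{\left(L,q \right)} = \sqrt{66 - 2} = \sqrt{64} = 8$)
$y = 8$
$\left(y + t{\left(110 \right)}\right) - 27111 = \left(8 + 110^{\frac{3}{2}}\right) - 27111 = \left(8 + 110 \sqrt{110}\right) - 27111 = -27103 + 110 \sqrt{110}$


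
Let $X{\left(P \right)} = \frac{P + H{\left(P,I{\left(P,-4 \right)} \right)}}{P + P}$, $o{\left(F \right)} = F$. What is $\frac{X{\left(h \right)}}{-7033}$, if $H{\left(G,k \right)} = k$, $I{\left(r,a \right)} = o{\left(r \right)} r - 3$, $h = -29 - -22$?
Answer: $\frac{3}{7574} \approx 0.00039609$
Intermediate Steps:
$h = -7$ ($h = -29 + 22 = -7$)
$I{\left(r,a \right)} = -3 + r^{2}$ ($I{\left(r,a \right)} = r r - 3 = r^{2} - 3 = -3 + r^{2}$)
$X{\left(P \right)} = \frac{-3 + P + P^{2}}{2 P}$ ($X{\left(P \right)} = \frac{P + \left(-3 + P^{2}\right)}{P + P} = \frac{-3 + P + P^{2}}{2 P}$)
$\frac{X{\left(h \right)}}{-7033} = \frac{\frac{1}{2} \frac{1}{-7} \left(-3 - 7 + \left(-7\right)^{2}\right)}{-7033} = \frac{1}{2} \left(- \frac{1}{7}\right) \left(-3 - 7 + 49\right) \left(- \frac{1}{7033}\right) = \frac{1}{2} \left(- \frac{1}{7}\right) 39 \left(- \frac{1}{7033}\right) = \left(- \frac{39}{14}\right) \left(- \frac{1}{7033}\right) = \frac{3}{7574}$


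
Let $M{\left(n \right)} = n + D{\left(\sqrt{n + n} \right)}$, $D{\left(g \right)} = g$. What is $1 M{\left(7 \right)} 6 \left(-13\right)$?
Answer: $-546 - 78 \sqrt{14} \approx -837.85$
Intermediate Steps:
$M{\left(n \right)} = n + \sqrt{2} \sqrt{n}$ ($M{\left(n \right)} = n + \sqrt{n + n} = n + \sqrt{2 n} = n + \sqrt{2} \sqrt{n}$)
$1 M{\left(7 \right)} 6 \left(-13\right) = 1 \left(7 + \sqrt{2} \sqrt{7}\right) 6 \left(-13\right) = 1 \left(7 + \sqrt{14}\right) \left(-78\right) = \left(7 + \sqrt{14}\right) \left(-78\right) = -546 - 78 \sqrt{14}$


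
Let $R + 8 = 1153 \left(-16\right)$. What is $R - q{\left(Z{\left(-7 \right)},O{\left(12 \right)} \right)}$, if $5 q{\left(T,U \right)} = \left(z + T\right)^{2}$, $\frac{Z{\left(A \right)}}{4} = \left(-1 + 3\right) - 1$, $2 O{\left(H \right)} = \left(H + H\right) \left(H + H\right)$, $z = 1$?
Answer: $-18461$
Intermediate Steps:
$O{\left(H \right)} = 2 H^{2}$ ($O{\left(H \right)} = \frac{\left(H + H\right) \left(H + H\right)}{2} = \frac{2 H 2 H}{2} = \frac{4 H^{2}}{2} = 2 H^{2}$)
$Z{\left(A \right)} = 4$ ($Z{\left(A \right)} = 4 \left(\left(-1 + 3\right) - 1\right) = 4 \left(2 - 1\right) = 4 \cdot 1 = 4$)
$R = -18456$ ($R = -8 + 1153 \left(-16\right) = -8 - 18448 = -18456$)
$q{\left(T,U \right)} = \frac{\left(1 + T\right)^{2}}{5}$
$R - q{\left(Z{\left(-7 \right)},O{\left(12 \right)} \right)} = -18456 - \frac{\left(1 + 4\right)^{2}}{5} = -18456 - \frac{5^{2}}{5} = -18456 - \frac{1}{5} \cdot 25 = -18456 - 5 = -18461$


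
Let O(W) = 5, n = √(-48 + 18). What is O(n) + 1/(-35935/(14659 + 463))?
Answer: 164553/35935 ≈ 4.5792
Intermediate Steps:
n = I*√30 (n = √(-30) = I*√30 ≈ 5.4772*I)
O(n) + 1/(-35935/(14659 + 463)) = 5 + 1/(-35935/(14659 + 463)) = 5 + 1/(-35935/15122) = 5 - 15122/35935 = 164553/35935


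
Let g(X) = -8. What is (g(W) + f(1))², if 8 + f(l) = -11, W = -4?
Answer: 729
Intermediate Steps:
f(l) = -19 (f(l) = -8 - 11 = -19)
(g(W) + f(1))² = (-8 - 19)² = (-27)² = 729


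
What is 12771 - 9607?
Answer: 3164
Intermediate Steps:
12771 - 9607 = 3164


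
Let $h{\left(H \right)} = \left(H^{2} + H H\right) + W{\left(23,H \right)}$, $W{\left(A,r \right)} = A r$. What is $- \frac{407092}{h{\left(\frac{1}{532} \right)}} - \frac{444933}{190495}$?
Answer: $- \frac{10974115471841507}{1165638905} \approx -9.4147 \cdot 10^{6}$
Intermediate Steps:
$h{\left(H \right)} = 2 H^{2} + 23 H$ ($h{\left(H \right)} = \left(H^{2} + H H\right) + 23 H = \left(H^{2} + H^{2}\right) + 23 H = 2 H^{2} + 23 H$)
$- \frac{407092}{h{\left(\frac{1}{532} \right)}} - \frac{444933}{190495} = - \frac{407092}{\frac{1}{532} \left(23 + \frac{2}{532}\right)} - \frac{444933}{190495} = - \frac{407092}{\frac{1}{532} \left(23 + 2 \cdot \frac{1}{532}\right)} - \frac{444933}{190495} = - \frac{407092}{\frac{1}{532} \left(23 + \frac{1}{266}\right)} - \frac{444933}{190495} = - \frac{407092}{\frac{1}{532} \cdot \frac{6119}{266}} - \frac{444933}{190495} = - \frac{407092}{\frac{6119}{141512}} - \frac{444933}{190495} = \left(-407092\right) \frac{141512}{6119} - \frac{444933}{190495} = - \frac{57608403104}{6119} - \frac{444933}{190495} = - \frac{10974115471841507}{1165638905}$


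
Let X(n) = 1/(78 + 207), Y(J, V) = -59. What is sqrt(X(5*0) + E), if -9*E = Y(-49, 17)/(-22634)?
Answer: sqrt(133952878310)/6450690 ≈ 0.056737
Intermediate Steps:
E = -59/203706 (E = -(-59)/(9*(-22634)) = -(-59)*(-1)/(9*22634) = -1/9*59/22634 = -59/203706 ≈ -0.00028963)
X(n) = 1/285
sqrt(X(5*0) + E) = sqrt(1/285 - 59/203706) = sqrt(62297/19352070) = sqrt(133952878310)/6450690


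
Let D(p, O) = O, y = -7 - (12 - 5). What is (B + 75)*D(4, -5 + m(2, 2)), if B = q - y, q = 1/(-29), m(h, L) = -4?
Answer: -23220/29 ≈ -800.69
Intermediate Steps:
q = -1/29 ≈ -0.034483
y = -14 (y = -7 - 1*7 = -7 - 7 = -14)
B = 405/29 (B = -1/29 - 1*(-14) = -1/29 + 14 = 405/29 ≈ 13.966)
(B + 75)*D(4, -5 + m(2, 2)) = (405/29 + 75)*(-5 - 4) = (2580/29)*(-9) = -23220/29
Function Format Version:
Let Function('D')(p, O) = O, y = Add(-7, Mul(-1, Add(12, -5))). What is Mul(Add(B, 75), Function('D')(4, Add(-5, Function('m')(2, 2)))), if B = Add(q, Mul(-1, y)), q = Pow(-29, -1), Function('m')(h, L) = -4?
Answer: Rational(-23220, 29) ≈ -800.69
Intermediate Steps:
q = Rational(-1, 29) ≈ -0.034483
y = -14 (y = Add(-7, Mul(-1, 7)) = Add(-7, -7) = -14)
B = Rational(405, 29) (B = Add(Rational(-1, 29), Mul(-1, -14)) = Add(Rational(-1, 29), 14) = Rational(405, 29) ≈ 13.966)
Mul(Add(B, 75), Function('D')(4, Add(-5, Function('m')(2, 2)))) = Mul(Add(Rational(405, 29), 75), Add(-5, -4)) = Mul(Rational(2580, 29), -9) = Rational(-23220, 29)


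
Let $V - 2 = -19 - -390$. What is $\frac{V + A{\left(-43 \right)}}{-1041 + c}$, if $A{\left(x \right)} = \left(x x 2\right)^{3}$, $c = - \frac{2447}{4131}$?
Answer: $- \frac{208908407584215}{4302818} \approx -4.8552 \cdot 10^{7}$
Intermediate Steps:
$c = - \frac{2447}{4131}$ ($c = \left(-2447\right) \frac{1}{4131} = - \frac{2447}{4131} \approx -0.59235$)
$A{\left(x \right)} = 8 x^{6}$ ($A{\left(x \right)} = \left(x^{2} \cdot 2\right)^{3} = \left(2 x^{2}\right)^{3} = 8 x^{6}$)
$V = 373$ ($V = 2 - -371 = 2 + \left(-19 + 390\right) = 2 + 371 = 373$)
$\frac{V + A{\left(-43 \right)}}{-1041 + c} = \frac{373 + 8 \left(-43\right)^{6}}{-1041 - \frac{2447}{4131}} = \frac{373 + 8 \cdot 6321363049}{- \frac{4302818}{4131}} = \left(373 + 50570904392\right) \left(- \frac{4131}{4302818}\right) = 50570904765 \left(- \frac{4131}{4302818}\right) = - \frac{208908407584215}{4302818}$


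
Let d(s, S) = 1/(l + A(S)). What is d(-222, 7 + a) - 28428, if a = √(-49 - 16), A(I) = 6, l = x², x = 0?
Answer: -170567/6 ≈ -28428.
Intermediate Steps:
l = 0 (l = 0² = 0)
a = I*√65 (a = √(-65) = I*√65 ≈ 8.0623*I)
d(s, S) = ⅙ (d(s, S) = 1/(0 + 6) = 1/6 = ⅙)
d(-222, 7 + a) - 28428 = ⅙ - 28428 = -170567/6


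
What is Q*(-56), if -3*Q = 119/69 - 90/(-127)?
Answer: 1194088/26289 ≈ 45.422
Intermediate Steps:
Q = -21323/26289 (Q = -(119/69 - 90/(-127))/3 = -(119*(1/69) - 90*(-1/127))/3 = -(119/69 + 90/127)/3 = -⅓*21323/8763 = -21323/26289 ≈ -0.81110)
Q*(-56) = -21323/26289*(-56) = 1194088/26289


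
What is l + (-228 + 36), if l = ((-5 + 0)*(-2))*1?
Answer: -182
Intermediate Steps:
l = 10 (l = -5*(-2)*1 = 10*1 = 10)
l + (-228 + 36) = 10 + (-228 + 36) = 10 - 192 = -182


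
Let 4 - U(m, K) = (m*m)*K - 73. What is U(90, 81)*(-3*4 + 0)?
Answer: 7872276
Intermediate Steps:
U(m, K) = 77 - K*m² (U(m, K) = 4 - ((m*m)*K - 73) = 4 - (m²*K - 73) = 4 - (K*m² - 73) = 4 - (-73 + K*m²) = 4 + (73 - K*m²) = 77 - K*m²)
U(90, 81)*(-3*4 + 0) = (77 - 1*81*90²)*(-3*4 + 0) = (77 - 1*81*8100)*(-12 + 0) = (77 - 656100)*(-12) = -656023*(-12) = 7872276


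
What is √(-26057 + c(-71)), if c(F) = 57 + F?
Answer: 29*I*√31 ≈ 161.47*I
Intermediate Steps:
√(-26057 + c(-71)) = √(-26057 + (57 - 71)) = √(-26057 - 14) = √(-26071) = 29*I*√31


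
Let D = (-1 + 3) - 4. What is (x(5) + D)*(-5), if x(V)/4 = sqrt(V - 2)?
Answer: 10 - 20*sqrt(3) ≈ -24.641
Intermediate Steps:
D = -2 (D = 2 - 4 = -2)
x(V) = 4*sqrt(-2 + V) (x(V) = 4*sqrt(V - 2) = 4*sqrt(-2 + V))
(x(5) + D)*(-5) = (4*sqrt(-2 + 5) - 2)*(-5) = (4*sqrt(3) - 2)*(-5) = (-2 + 4*sqrt(3))*(-5) = 10 - 20*sqrt(3)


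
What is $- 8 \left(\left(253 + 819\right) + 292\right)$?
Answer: $-10912$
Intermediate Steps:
$- 8 \left(\left(253 + 819\right) + 292\right) = - 8 \left(1072 + 292\right) = \left(-8\right) 1364 = -10912$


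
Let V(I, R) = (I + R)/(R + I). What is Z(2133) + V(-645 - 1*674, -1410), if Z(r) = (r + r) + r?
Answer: 6400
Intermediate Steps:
V(I, R) = 1 (V(I, R) = (I + R)/(I + R) = 1)
Z(r) = 3*r (Z(r) = 2*r + r = 3*r)
Z(2133) + V(-645 - 1*674, -1410) = 3*2133 + 1 = 6399 + 1 = 6400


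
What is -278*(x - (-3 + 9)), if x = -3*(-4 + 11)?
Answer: 7506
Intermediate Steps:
x = -21 (x = -3*7 = -21)
-278*(x - (-3 + 9)) = -278*(-21 - (-3 + 9)) = -278*(-21 - 1*6) = -278*(-21 - 6) = -278*(-27) = 7506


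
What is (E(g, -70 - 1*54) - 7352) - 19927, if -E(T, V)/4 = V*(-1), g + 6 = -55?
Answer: -27775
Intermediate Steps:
g = -61 (g = -6 - 55 = -61)
E(T, V) = 4*V (E(T, V) = -4*V*(-1) = -(-4)*V = 4*V)
(E(g, -70 - 1*54) - 7352) - 19927 = (4*(-70 - 1*54) - 7352) - 19927 = (4*(-70 - 54) - 7352) - 19927 = (4*(-124) - 7352) - 19927 = (-496 - 7352) - 19927 = -7848 - 19927 = -27775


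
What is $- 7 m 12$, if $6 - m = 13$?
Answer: $588$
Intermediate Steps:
$m = -7$ ($m = 6 - 13 = -7$)
$- 7 m 12 = \left(-7\right) \left(-7\right) 12 = 49 \cdot 12 = 588$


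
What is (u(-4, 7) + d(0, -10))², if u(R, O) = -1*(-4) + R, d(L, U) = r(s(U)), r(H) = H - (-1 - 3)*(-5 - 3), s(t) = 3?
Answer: 841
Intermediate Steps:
r(H) = -32 + H (r(H) = H - (-4)*(-8) = H - 1*32 = H - 32 = -32 + H)
d(L, U) = -29 (d(L, U) = -32 + 3 = -29)
u(R, O) = 4 + R
(u(-4, 7) + d(0, -10))² = ((4 - 4) - 29)² = (0 - 29)² = (-29)² = 841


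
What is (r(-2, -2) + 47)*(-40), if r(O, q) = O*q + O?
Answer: -1960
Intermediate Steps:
r(O, q) = O + O*q
(r(-2, -2) + 47)*(-40) = (-2*(1 - 2) + 47)*(-40) = (-2*(-1) + 47)*(-40) = (2 + 47)*(-40) = 49*(-40) = -1960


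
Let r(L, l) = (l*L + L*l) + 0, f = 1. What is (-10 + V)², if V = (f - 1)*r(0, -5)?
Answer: 100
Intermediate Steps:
r(L, l) = 2*L*l (r(L, l) = (L*l + L*l) + 0 = 2*L*l + 0 = 2*L*l)
V = 0 (V = (1 - 1)*(2*0*(-5)) = 0*0 = 0)
(-10 + V)² = (-10 + 0)² = (-10)² = 100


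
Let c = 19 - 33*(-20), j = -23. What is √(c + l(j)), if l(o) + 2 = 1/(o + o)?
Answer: √1432486/46 ≈ 26.019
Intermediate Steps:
l(o) = -2 + 1/(2*o) (l(o) = -2 + 1/(o + o) = -2 + 1/(2*o))
c = 679 (c = 19 + 660 = 679)
√(c + l(j)) = √(679 + (-2 + (½)/(-23))) = √(679 + (-2 + (½)*(-1/23))) = √(679 + (-2 - 1/46)) = √(679 - 93/46) = √(31141/46) = √1432486/46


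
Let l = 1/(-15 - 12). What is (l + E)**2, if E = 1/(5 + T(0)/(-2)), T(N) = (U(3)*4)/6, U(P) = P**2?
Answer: 625/2916 ≈ 0.21433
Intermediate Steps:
T(N) = 6 (T(N) = (3**2*4)/6 = (9*4)*(1/6) = 36*(1/6) = 6)
l = -1/27 (l = 1/(-27) = -1/27 ≈ -0.037037)
E = 1/2 (E = 1/(5 + 6/(-2)) = 1/(5 + 6*(-1/2)) = 1/(5 - 3) = 1/2 ≈ 0.50000)
(l + E)**2 = (-1/27 + 1/2)**2 = (25/54)**2 = 625/2916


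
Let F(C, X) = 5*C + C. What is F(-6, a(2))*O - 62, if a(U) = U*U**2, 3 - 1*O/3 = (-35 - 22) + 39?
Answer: -2330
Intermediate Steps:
O = 63 (O = 9 - 3*((-35 - 22) + 39) = 9 - 3*(-57 + 39) = 9 - 3*(-18) = 9 + 54 = 63)
a(U) = U**3
F(C, X) = 6*C
F(-6, a(2))*O - 62 = (6*(-6))*63 - 62 = -36*63 - 62 = -2268 - 62 = -2330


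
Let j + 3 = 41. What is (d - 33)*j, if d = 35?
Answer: 76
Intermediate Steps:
j = 38 (j = -3 + 41 = 38)
(d - 33)*j = (35 - 33)*38 = 2*38 = 76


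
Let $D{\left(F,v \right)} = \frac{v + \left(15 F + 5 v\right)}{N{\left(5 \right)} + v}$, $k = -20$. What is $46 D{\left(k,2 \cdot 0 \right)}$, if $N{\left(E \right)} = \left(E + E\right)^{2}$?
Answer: $-138$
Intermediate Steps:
$N{\left(E \right)} = 4 E^{2}$ ($N{\left(E \right)} = \left(2 E\right)^{2} = 4 E^{2}$)
$D{\left(F,v \right)} = \frac{6 v + 15 F}{100 + v}$ ($D{\left(F,v \right)} = \frac{v + \left(15 F + 5 v\right)}{4 \cdot 5^{2} + v} = \frac{v + \left(5 v + 15 F\right)}{4 \cdot 25 + v} = \frac{6 v + 15 F}{100 + v}$)
$46 D{\left(k,2 \cdot 0 \right)} = 46 \frac{3 \left(2 \cdot 2 \cdot 0 + 5 \left(-20\right)\right)}{100 + 2 \cdot 0} = 46 \frac{3 \left(2 \cdot 0 - 100\right)}{100 + 0} = 46 \frac{3 \left(0 - 100\right)}{100} = 46 \cdot 3 \cdot \frac{1}{100} \left(-100\right) = 46 \left(-3\right) = -138$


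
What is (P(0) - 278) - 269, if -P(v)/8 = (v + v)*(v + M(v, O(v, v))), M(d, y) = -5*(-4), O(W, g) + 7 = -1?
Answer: -547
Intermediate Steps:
O(W, g) = -8 (O(W, g) = -7 - 1 = -8)
M(d, y) = 20
P(v) = -16*v*(20 + v) (P(v) = -8*(v + v)*(v + 20) = -8*2*v*(20 + v) = -16*v*(20 + v))
(P(0) - 278) - 269 = (-16*0*(20 + 0) - 278) - 269 = (-16*0*20 - 278) - 269 = (0 - 278) - 269 = -278 - 269 = -547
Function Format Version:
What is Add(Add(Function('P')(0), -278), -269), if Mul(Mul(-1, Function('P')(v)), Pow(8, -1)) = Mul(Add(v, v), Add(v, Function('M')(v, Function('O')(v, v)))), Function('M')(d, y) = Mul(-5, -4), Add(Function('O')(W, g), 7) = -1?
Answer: -547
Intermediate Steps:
Function('O')(W, g) = -8 (Function('O')(W, g) = Add(-7, -1) = -8)
Function('M')(d, y) = 20
Function('P')(v) = Mul(-16, v, Add(20, v)) (Function('P')(v) = Mul(-8, Mul(Add(v, v), Add(v, 20))) = Mul(-8, Mul(Mul(2, v), Add(20, v))) = Mul(-8, Mul(2, v, Add(20, v))) = Mul(-16, v, Add(20, v)))
Add(Add(Function('P')(0), -278), -269) = Add(Add(Mul(-16, 0, Add(20, 0)), -278), -269) = Add(Add(Mul(-16, 0, 20), -278), -269) = Add(Add(0, -278), -269) = Add(-278, -269) = -547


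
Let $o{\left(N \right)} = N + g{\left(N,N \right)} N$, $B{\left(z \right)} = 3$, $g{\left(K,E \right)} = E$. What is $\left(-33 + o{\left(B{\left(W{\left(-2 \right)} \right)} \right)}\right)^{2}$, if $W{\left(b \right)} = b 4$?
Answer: $441$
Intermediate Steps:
$W{\left(b \right)} = 4 b$
$o{\left(N \right)} = N + N^{2}$ ($o{\left(N \right)} = N + N N = N + N^{2}$)
$\left(-33 + o{\left(B{\left(W{\left(-2 \right)} \right)} \right)}\right)^{2} = \left(-33 + 3 \left(1 + 3\right)\right)^{2} = \left(-33 + 3 \cdot 4\right)^{2} = \left(-33 + 12\right)^{2} = \left(-21\right)^{2} = 441$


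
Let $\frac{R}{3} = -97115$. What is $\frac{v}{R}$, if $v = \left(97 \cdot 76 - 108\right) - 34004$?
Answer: $\frac{5348}{58269} \approx 0.091781$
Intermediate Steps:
$R = -291345$ ($R = 3 \left(-97115\right) = -291345$)
$v = -26740$ ($v = \left(7372 - 108\right) - 34004 = 7264 - 34004 = -26740$)
$\frac{v}{R} = - \frac{26740}{-291345} = \left(-26740\right) \left(- \frac{1}{291345}\right) = \frac{5348}{58269}$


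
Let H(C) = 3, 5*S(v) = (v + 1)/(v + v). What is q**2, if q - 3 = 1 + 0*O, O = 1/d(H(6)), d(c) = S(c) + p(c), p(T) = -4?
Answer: 16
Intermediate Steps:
S(v) = (1 + v)/(10*v) (S(v) = ((v + 1)/(v + v))/5 = ((1 + v)/((2*v)))/5 = ((1 + v)*(1/(2*v)))/5 = ((1 + v)/(2*v))/5 = (1 + v)/(10*v))
d(c) = -4 + (1 + c)/(10*c) (d(c) = (1 + c)/(10*c) - 4 = -4 + (1 + c)/(10*c))
O = -15/58 (O = 1/((1/10)*(1 - 39*3)/3) = 1/((1/10)*(1/3)*(1 - 117)) = 1/((1/10)*(1/3)*(-116)) = 1/(-58/15) = -15/58 ≈ -0.25862)
q = 4 (q = 3 + (1 + 0*(-15/58)) = 3 + (1 + 0) = 3 + 1 = 4)
q**2 = 4**2 = 16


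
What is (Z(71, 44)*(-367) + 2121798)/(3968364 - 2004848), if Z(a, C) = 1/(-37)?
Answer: 78506893/72650092 ≈ 1.0806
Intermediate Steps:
Z(a, C) = -1/37
(Z(71, 44)*(-367) + 2121798)/(3968364 - 2004848) = (-1/37*(-367) + 2121798)/(3968364 - 2004848) = (367/37 + 2121798)/1963516 = (78506893/37)*(1/1963516) = 78506893/72650092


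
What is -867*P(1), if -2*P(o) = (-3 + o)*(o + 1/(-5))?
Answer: -3468/5 ≈ -693.60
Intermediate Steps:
P(o) = -(-3 + o)*(-⅕ + o)/2 (P(o) = -(-3 + o)*(o + 1/(-5))/2 = -(-3 + o)*(o - ⅕)/2 = -(-3 + o)*(-⅕ + o)/2)
-867*P(1) = -867*(-3/10 - ½*1² + (8/5)*1) = -867*(-3/10 - ½*1 + 8/5) = -867*(-3/10 - ½ + 8/5) = -867*⅘ = -3468/5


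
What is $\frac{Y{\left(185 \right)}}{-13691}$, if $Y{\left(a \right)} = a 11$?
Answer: $- \frac{2035}{13691} \approx -0.14864$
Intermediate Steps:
$Y{\left(a \right)} = 11 a$
$\frac{Y{\left(185 \right)}}{-13691} = \frac{11 \cdot 185}{-13691} = 2035 \left(- \frac{1}{13691}\right) = - \frac{2035}{13691}$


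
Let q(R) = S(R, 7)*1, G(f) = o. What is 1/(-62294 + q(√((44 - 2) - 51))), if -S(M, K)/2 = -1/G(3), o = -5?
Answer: -5/311472 ≈ -1.6053e-5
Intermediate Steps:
G(f) = -5
S(M, K) = -⅖ (S(M, K) = -(-2)/(-5) = -(-2)*(-1)/5 = -2*⅕ = -⅖)
q(R) = -⅖ (q(R) = -⅖*1 = -⅖)
1/(-62294 + q(√((44 - 2) - 51))) = 1/(-62294 - ⅖) = 1/(-311472/5) = -5/311472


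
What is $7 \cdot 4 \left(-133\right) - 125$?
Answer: $-3849$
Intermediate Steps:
$7 \cdot 4 \left(-133\right) - 125 = 28 \left(-133\right) - 125 = -3724 - 125 = -3849$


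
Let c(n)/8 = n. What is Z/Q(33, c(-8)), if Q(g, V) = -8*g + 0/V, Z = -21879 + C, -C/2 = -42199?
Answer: -62519/264 ≈ -236.81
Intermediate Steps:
C = 84398 (C = -2*(-42199) = 84398)
c(n) = 8*n
Z = 62519 (Z = -21879 + 84398 = 62519)
Q(g, V) = -8*g (Q(g, V) = -8*g + 0 = -8*g)
Z/Q(33, c(-8)) = 62519/((-8*33)) = 62519/(-264) = 62519*(-1/264) = -62519/264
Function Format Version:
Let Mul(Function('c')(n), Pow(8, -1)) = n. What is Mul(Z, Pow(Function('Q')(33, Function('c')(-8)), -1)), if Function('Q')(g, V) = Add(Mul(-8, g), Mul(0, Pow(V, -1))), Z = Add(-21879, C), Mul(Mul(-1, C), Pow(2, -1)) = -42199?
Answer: Rational(-62519, 264) ≈ -236.81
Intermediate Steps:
C = 84398 (C = Mul(-2, -42199) = 84398)
Function('c')(n) = Mul(8, n)
Z = 62519 (Z = Add(-21879, 84398) = 62519)
Function('Q')(g, V) = Mul(-8, g) (Function('Q')(g, V) = Add(Mul(-8, g), 0) = Mul(-8, g))
Mul(Z, Pow(Function('Q')(33, Function('c')(-8)), -1)) = Mul(62519, Pow(Mul(-8, 33), -1)) = Mul(62519, Pow(-264, -1)) = Mul(62519, Rational(-1, 264)) = Rational(-62519, 264)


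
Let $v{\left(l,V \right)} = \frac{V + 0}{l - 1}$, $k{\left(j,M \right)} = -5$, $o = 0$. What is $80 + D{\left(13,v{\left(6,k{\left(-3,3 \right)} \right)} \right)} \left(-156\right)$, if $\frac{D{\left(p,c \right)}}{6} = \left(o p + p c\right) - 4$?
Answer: $15992$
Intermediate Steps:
$v{\left(l,V \right)} = \frac{V}{-1 + l}$
$D{\left(p,c \right)} = -24 + 6 c p$ ($D{\left(p,c \right)} = 6 \left(\left(0 p + p c\right) - 4\right) = 6 \left(\left(0 + c p\right) - 4\right) = 6 \left(c p - 4\right) = 6 \left(-4 + c p\right) = -24 + 6 c p$)
$80 + D{\left(13,v{\left(6,k{\left(-3,3 \right)} \right)} \right)} \left(-156\right) = 80 + \left(-24 + 6 \left(- \frac{5}{-1 + 6}\right) 13\right) \left(-156\right) = 80 + \left(-24 + 6 \left(- \frac{5}{5}\right) 13\right) \left(-156\right) = 80 + \left(-24 + 6 \left(\left(-5\right) \frac{1}{5}\right) 13\right) \left(-156\right) = 80 + \left(-24 + 6 \left(-1\right) 13\right) \left(-156\right) = 80 + \left(-24 - 78\right) \left(-156\right) = 80 - -15912 = 80 + 15912 = 15992$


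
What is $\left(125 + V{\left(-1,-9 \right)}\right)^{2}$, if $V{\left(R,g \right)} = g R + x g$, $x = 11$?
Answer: $1225$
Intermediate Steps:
$V{\left(R,g \right)} = 11 g + R g$ ($V{\left(R,g \right)} = g R + 11 g = R g + 11 g = 11 g + R g$)
$\left(125 + V{\left(-1,-9 \right)}\right)^{2} = \left(125 - 9 \left(11 - 1\right)\right)^{2} = \left(125 - 90\right)^{2} = 35^{2} = 1225$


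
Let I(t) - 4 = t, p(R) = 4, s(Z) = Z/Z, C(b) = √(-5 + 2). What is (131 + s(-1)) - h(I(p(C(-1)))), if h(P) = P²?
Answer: 68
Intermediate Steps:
C(b) = I*√3 (C(b) = √(-3) = I*√3)
s(Z) = 1
I(t) = 4 + t
(131 + s(-1)) - h(I(p(C(-1)))) = (131 + 1) - (4 + 4)² = 132 - 1*8² = 132 - 1*64 = 132 - 64 = 68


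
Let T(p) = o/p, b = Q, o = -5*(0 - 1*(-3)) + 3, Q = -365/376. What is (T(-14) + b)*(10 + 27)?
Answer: -11063/2632 ≈ -4.2033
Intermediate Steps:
Q = -365/376 (Q = -365*1/376 = -365/376 ≈ -0.97075)
o = -12 (o = -5*(0 + 3) + 3 = -5*3 + 3 = -15 + 3 = -12)
b = -365/376 ≈ -0.97075
T(p) = -12/p
(T(-14) + b)*(10 + 27) = (-12/(-14) - 365/376)*(10 + 27) = (-12*(-1/14) - 365/376)*37 = (6/7 - 365/376)*37 = -299/2632*37 = -11063/2632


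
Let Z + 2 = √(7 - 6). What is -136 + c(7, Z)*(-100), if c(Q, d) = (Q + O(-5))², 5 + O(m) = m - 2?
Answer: -2636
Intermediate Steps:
O(m) = -7 + m (O(m) = -5 + (m - 2) = -5 + (-2 + m) = -7 + m)
Z = -1 (Z = -2 + √(7 - 6) = -2 + √1 = -2 + 1 = -1)
c(Q, d) = (-12 + Q)² (c(Q, d) = (Q + (-7 - 5))² = (Q - 12)² = (-12 + Q)²)
-136 + c(7, Z)*(-100) = -136 + (-12 + 7)²*(-100) = -136 + (-5)²*(-100) = -136 + 25*(-100) = -136 - 2500 = -2636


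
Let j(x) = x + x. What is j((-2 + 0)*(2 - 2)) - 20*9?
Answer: -180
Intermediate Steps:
j(x) = 2*x
j((-2 + 0)*(2 - 2)) - 20*9 = 2*((-2 + 0)*(2 - 2)) - 20*9 = 2*(-2*0) - 180 = 2*0 - 180 = 0 - 180 = -180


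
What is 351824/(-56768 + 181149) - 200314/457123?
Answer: 135911586718/56857415863 ≈ 2.3904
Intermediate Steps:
351824/(-56768 + 181149) - 200314/457123 = 351824/124381 - 200314*1/457123 = 351824*(1/124381) - 200314/457123 = 351824/124381 - 200314/457123 = 135911586718/56857415863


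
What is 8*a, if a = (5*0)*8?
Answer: 0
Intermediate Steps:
a = 0 (a = 0*8 = 0)
8*a = 8*0 = 0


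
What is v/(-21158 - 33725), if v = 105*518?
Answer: -54390/54883 ≈ -0.99102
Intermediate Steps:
v = 54390
v/(-21158 - 33725) = 54390/(-21158 - 33725) = 54390/(-54883) = 54390*(-1/54883) = -54390/54883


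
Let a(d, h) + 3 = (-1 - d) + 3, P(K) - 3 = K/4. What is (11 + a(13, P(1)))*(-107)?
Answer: 321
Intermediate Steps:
P(K) = 3 + K/4
a(d, h) = -1 - d (a(d, h) = -3 + ((-1 - d) + 3) = -3 + (2 - d) = -1 - d)
(11 + a(13, P(1)))*(-107) = (11 + (-1 - 1*13))*(-107) = (11 + (-1 - 13))*(-107) = (11 - 14)*(-107) = -3*(-107) = 321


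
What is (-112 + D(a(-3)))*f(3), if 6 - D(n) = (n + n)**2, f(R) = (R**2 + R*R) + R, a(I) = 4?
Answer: -3570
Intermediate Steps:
f(R) = R + 2*R**2 (f(R) = (R**2 + R**2) + R = 2*R**2 + R = R + 2*R**2)
D(n) = 6 - 4*n**2 (D(n) = 6 - (n + n)**2 = 6 - (2*n)**2 = 6 - 4*n**2)
(-112 + D(a(-3)))*f(3) = (-112 + (6 - 4*4**2))*(3*(1 + 2*3)) = (-112 + (6 - 4*16))*(3*(1 + 6)) = (-112 + (6 - 64))*(3*7) = (-112 - 58)*21 = -170*21 = -3570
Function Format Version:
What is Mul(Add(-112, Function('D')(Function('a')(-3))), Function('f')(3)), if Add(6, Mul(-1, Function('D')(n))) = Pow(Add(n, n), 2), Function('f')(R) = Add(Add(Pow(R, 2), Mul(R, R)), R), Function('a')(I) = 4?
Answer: -3570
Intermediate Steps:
Function('f')(R) = Add(R, Mul(2, Pow(R, 2))) (Function('f')(R) = Add(Add(Pow(R, 2), Pow(R, 2)), R) = Add(Mul(2, Pow(R, 2)), R) = Add(R, Mul(2, Pow(R, 2))))
Function('D')(n) = Add(6, Mul(-4, Pow(n, 2))) (Function('D')(n) = Add(6, Mul(-1, Pow(Add(n, n), 2))) = Add(6, Mul(-1, Pow(Mul(2, n), 2))) = Add(6, Mul(-1, Mul(4, Pow(n, 2)))) = Add(6, Mul(-4, Pow(n, 2))))
Mul(Add(-112, Function('D')(Function('a')(-3))), Function('f')(3)) = Mul(Add(-112, Add(6, Mul(-4, Pow(4, 2)))), Mul(3, Add(1, Mul(2, 3)))) = Mul(Add(-112, Add(6, Mul(-4, 16))), Mul(3, Add(1, 6))) = Mul(Add(-112, Add(6, -64)), Mul(3, 7)) = Mul(Add(-112, -58), 21) = Mul(-170, 21) = -3570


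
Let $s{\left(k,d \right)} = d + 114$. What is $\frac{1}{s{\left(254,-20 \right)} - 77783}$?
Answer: $- \frac{1}{77689} \approx -1.2872 \cdot 10^{-5}$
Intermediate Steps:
$s{\left(k,d \right)} = 114 + d$
$\frac{1}{s{\left(254,-20 \right)} - 77783} = \frac{1}{\left(114 - 20\right) - 77783} = \frac{1}{94 - 77783} = \frac{1}{-77689} = - \frac{1}{77689}$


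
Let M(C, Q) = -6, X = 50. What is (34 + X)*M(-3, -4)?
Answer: -504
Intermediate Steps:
(34 + X)*M(-3, -4) = (34 + 50)*(-6) = 84*(-6) = -504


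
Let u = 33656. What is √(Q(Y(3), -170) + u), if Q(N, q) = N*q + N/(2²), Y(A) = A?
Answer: √132587/2 ≈ 182.06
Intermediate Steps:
Q(N, q) = N/4 + N*q (Q(N, q) = N*q + N/4 = N/4 + N*q)
√(Q(Y(3), -170) + u) = √(3*(¼ - 170) + 33656) = √(3*(-679/4) + 33656) = √(-2037/4 + 33656) = √(132587/4) = √132587/2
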